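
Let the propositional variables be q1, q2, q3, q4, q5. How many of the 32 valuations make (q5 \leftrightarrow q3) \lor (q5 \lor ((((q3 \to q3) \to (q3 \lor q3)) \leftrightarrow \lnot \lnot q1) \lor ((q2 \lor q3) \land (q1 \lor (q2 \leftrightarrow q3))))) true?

30

Initial set: {((q5 \leftrightarrow q3) \lor (q5 \lor ((((q3 \to q3) \to (q3 \lor q3)) \leftrightarrow \lnot \lnot q1) \lor ((q2 \lor q3) \land (q1 \lor (q2 \leftrightarrow q3))))))}.
((q5 \leftrightarrow q3) \lor (q5 \lor ((((q3 \to q3) \to (q3 \lor q3)) \leftrightarrow \lnot \lnot q1) \lor ((q2 \lor q3) \land (q1 \lor (q2 \leftrightarrow q3)))))): β-rule — branch into (q5 \leftrightarrow q3)  //  (q5 \lor ((((q3 \to q3) \to (q3 \lor q3)) \leftrightarrow \lnot \lnot q1) \lor ((q2 \lor q3) \land (q1 \lor (q2 \leftrightarrow q3))))).
  branch 1 (add (q5 \leftrightarrow q3)):
    (q5 \leftrightarrow q3): β-rule — branch into q5, q3  //  \lnot q5, \lnot q3.
      branch 1.1 (add q5, q3):
        ○ open, literals {q3=1, q5=1}.
      branch 1.2 (add \lnot q5, \lnot q3):
        ○ open, literals {q3=0, q5=0}.
  branch 2 (add (q5 \lor ((((q3 \to q3) \to (q3 \lor q3)) \leftrightarrow \lnot \lnot q1) \lor ((q2 \lor q3) \land (q1 \lor (q2 \leftrightarrow q3)))))):
    (q5 \lor ((((q3 \to q3) \to (q3 \lor q3)) \leftrightarrow \lnot \lnot q1) \lor ((q2 \lor q3) \land (q1 \lor (q2 \leftrightarrow q3))))): β-rule — branch into q5  //  ((((q3 \to q3) \to (q3 \lor q3)) \leftrightarrow \lnot \lnot q1) \lor ((q2 \lor q3) \land (q1 \lor (q2 \leftrightarrow q3)))).
      branch 2.1 (add q5):
        ○ open, literals {q5=1}.
      branch 2.2 (add ((((q3 \to q3) \to (q3 \lor q3)) \leftrightarrow \lnot \lnot q1) \lor ((q2 \lor q3) \land (q1 \lor (q2 \leftrightarrow q3))))):
        ((((q3 \to q3) \to (q3 \lor q3)) \leftrightarrow \lnot \lnot q1) \lor ((q2 \lor q3) \land (q1 \lor (q2 \leftrightarrow q3)))): β-rule — branch into (((q3 \to q3) \to (q3 \lor q3)) \leftrightarrow \lnot \lnot q1)  //  ((q2 \lor q3) \land (q1 \lor (q2 \leftrightarrow q3))).
          branch 2.2.1 (add (((q3 \to q3) \to (q3 \lor q3)) \leftrightarrow \lnot \lnot q1)):
            (((q3 \to q3) \to (q3 \lor q3)) \leftrightarrow \lnot \lnot q1): β-rule — branch into ((q3 \to q3) \to (q3 \lor q3)), \lnot \lnot q1  //  \lnot ((q3 \to q3) \to (q3 \lor q3)), \lnot \lnot \lnot q1.
              branch 2.2.1.1 (add ((q3 \to q3) \to (q3 \lor q3)), \lnot \lnot q1):
                \lnot \lnot q1: drop double negation, giving q1.
                ((q3 \to q3) \to (q3 \lor q3)): β-rule — branch into \lnot (q3 \to q3)  //  (q3 \lor q3).
                  branch 2.2.1.1.1 (add \lnot (q3 \to q3)):
                    \lnot (q3 \to q3): α-rule — add q3, \lnot q3.
                    × closes — contains both q3 and \lnot q3.
                  branch 2.2.1.1.2 (add (q3 \lor q3)):
                    (q3 \lor q3): β-rule — branch into q3  //  q3.
                      branch 2.2.1.1.2.1 (add q3):
                        ○ open, literals {q1=1, q3=1}.
                      branch 2.2.1.1.2.2 (add q3):
                        ○ open, literals {q1=1, q3=1}.
              branch 2.2.1.2 (add \lnot ((q3 \to q3) \to (q3 \lor q3)), \lnot \lnot \lnot q1):
                \lnot ((q3 \to q3) \to (q3 \lor q3)): α-rule — add (q3 \to q3), \lnot (q3 \lor q3).
                \lnot \lnot \lnot q1: drop double negation, giving \lnot q1.
                \lnot (q3 \lor q3): α-rule — add \lnot q3, \lnot q3.
                (q3 \to q3): β-rule — branch into \lnot q3  //  q3.
                  branch 2.2.1.2.1 (add \lnot q3):
                    ○ open, literals {q1=0, q3=0}.
                  branch 2.2.1.2.2 (add q3):
                    × closes — contains both q3 and \lnot q3.
          branch 2.2.2 (add ((q2 \lor q3) \land (q1 \lor (q2 \leftrightarrow q3)))):
            ((q2 \lor q3) \land (q1 \lor (q2 \leftrightarrow q3))): α-rule — add (q2 \lor q3), (q1 \lor (q2 \leftrightarrow q3)).
            (q2 \lor q3): β-rule — branch into q2  //  q3.
              branch 2.2.2.1 (add q2):
                (q1 \lor (q2 \leftrightarrow q3)): β-rule — branch into q1  //  (q2 \leftrightarrow q3).
                  branch 2.2.2.1.1 (add q1):
                    ○ open, literals {q1=1, q2=1}.
                  branch 2.2.2.1.2 (add (q2 \leftrightarrow q3)):
                    (q2 \leftrightarrow q3): β-rule — branch into q2, q3  //  \lnot q2, \lnot q3.
                      branch 2.2.2.1.2.1 (add q2, q3):
                        ○ open, literals {q2=1, q3=1}.
                      branch 2.2.2.1.2.2 (add \lnot q2, \lnot q3):
                        × closes — contains both q2 and \lnot q2.
              branch 2.2.2.2 (add q3):
                (q1 \lor (q2 \leftrightarrow q3)): β-rule — branch into q1  //  (q2 \leftrightarrow q3).
                  branch 2.2.2.2.1 (add q1):
                    ○ open, literals {q1=1, q3=1}.
                  branch 2.2.2.2.2 (add (q2 \leftrightarrow q3)):
                    (q2 \leftrightarrow q3): β-rule — branch into q2, q3  //  \lnot q2, \lnot q3.
                      branch 2.2.2.2.2.1 (add q2, q3):
                        ○ open, literals {q2=1, q3=1}.
                      branch 2.2.2.2.2.2 (add \lnot q2, \lnot q3):
                        × closes — contains both q3 and \lnot q3.
4 branches closed, 10 open.
Each open branch fixes some atoms; the unmentioned ones are free. Counting distinct full assignments: branch {q3=1, q5=1} (q1, q2, q4) contributes 8 new; branch {q3=0, q5=0} (q1, q2, q4) contributes 8 new; branch {q5=1} (q1, q2, q3, q4) contributes 8 new; branch {q1=1, q3=1} (q2, q4, q5) contributes 4 new; branch {q1=1, q3=1} (q2, q4, q5) contributes 0 new; branch {q1=0, q3=0} (q2, q4, q5) contributes 0 new; branch {q1=1, q2=1} (q3, q4, q5) contributes 0 new; branch {q2=1, q3=1} (q1, q4, q5) contributes 2 new; branch {q1=1, q3=1} (q2, q4, q5) contributes 0 new; branch {q2=1, q3=1} (q1, q4, q5) contributes 0 new. Total: 30.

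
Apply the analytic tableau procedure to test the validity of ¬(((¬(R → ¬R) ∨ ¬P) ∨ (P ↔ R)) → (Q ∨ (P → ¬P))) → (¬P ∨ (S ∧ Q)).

Assume the negation and expand:
Initial set: {¬(¬(((¬(R → ¬R) ∨ ¬P) ∨ (P ↔ R)) → (Q ∨ (P → ¬P))) → (¬P ∨ (S ∧ Q)))}.
¬(¬(((¬(R → ¬R) ∨ ¬P) ∨ (P ↔ R)) → (Q ∨ (P → ¬P))) → (¬P ∨ (S ∧ Q))): α-rule — add ¬(((¬(R → ¬R) ∨ ¬P) ∨ (P ↔ R)) → (Q ∨ (P → ¬P))), ¬(¬P ∨ (S ∧ Q)).
¬(((¬(R → ¬R) ∨ ¬P) ∨ (P ↔ R)) → (Q ∨ (P → ¬P))): α-rule — add ((¬(R → ¬R) ∨ ¬P) ∨ (P ↔ R)), ¬(Q ∨ (P → ¬P)).
¬(¬P ∨ (S ∧ Q)): α-rule — add ¬¬P, ¬(S ∧ Q).
¬(Q ∨ (P → ¬P)): α-rule — add ¬Q, ¬(P → ¬P).
¬(P → ¬P): α-rule — add P, ¬¬P.
((¬(R → ¬R) ∨ ¬P) ∨ (P ↔ R)): β-rule — branch into (¬(R → ¬R) ∨ ¬P)  //  (P ↔ R).
  branch 1 (add (¬(R → ¬R) ∨ ¬P)):
    ¬(S ∧ Q): β-rule — branch into ¬S  //  ¬Q.
      branch 1.1 (add ¬S):
        (¬(R → ¬R) ∨ ¬P): β-rule — branch into ¬(R → ¬R)  //  ¬P.
          branch 1.1.1 (add ¬(R → ¬R)):
            ¬(R → ¬R): α-rule — add R, ¬¬R.
            ○ open, literals {P=true, Q=false, R=true, S=false}.
          branch 1.1.2 (add ¬P):
            × closes — contains both P and ¬P.
      branch 1.2 (add ¬Q):
        (¬(R → ¬R) ∨ ¬P): β-rule — branch into ¬(R → ¬R)  //  ¬P.
          branch 1.2.1 (add ¬(R → ¬R)):
            ¬(R → ¬R): α-rule — add R, ¬¬R.
            ○ open, literals {P=true, Q=false, R=true}.
          branch 1.2.2 (add ¬P):
            × closes — contains both P and ¬P.
  branch 2 (add (P ↔ R)):
    ¬(S ∧ Q): β-rule — branch into ¬S  //  ¬Q.
      branch 2.1 (add ¬S):
        (P ↔ R): β-rule — branch into P, R  //  ¬P, ¬R.
          branch 2.1.1 (add P, R):
            ○ open, literals {P=true, Q=false, R=true, S=false}.
          branch 2.1.2 (add ¬P, ¬R):
            × closes — contains both P and ¬P.
      branch 2.2 (add ¬Q):
        (P ↔ R): β-rule — branch into P, R  //  ¬P, ¬R.
          branch 2.2.1 (add P, R):
            ○ open, literals {P=true, Q=false, R=true}.
          branch 2.2.2 (add ¬P, ¬R):
            × closes — contains both P and ¬P.
4 branches closed, 4 open.
An open branch gives a countermodel: P=true, Q=false, R=true, S=false (unmentioned atoms arbitrary); under it the original formula is false.

Not valid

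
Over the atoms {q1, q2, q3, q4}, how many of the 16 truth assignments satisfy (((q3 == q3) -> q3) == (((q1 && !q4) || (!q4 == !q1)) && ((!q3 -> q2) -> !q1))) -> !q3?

Initial set: {T ((((q3 == q3) -> q3) == (((q1 && !q4) || (!q4 == !q1)) && ((!q3 -> q2) -> !q1))) -> !q3)}.
T ((((q3 == q3) -> q3) == (((q1 && !q4) || (!q4 == !q1)) && ((!q3 -> q2) -> !q1))) -> !q3): β-rule — branch into F (((q3 == q3) -> q3) == (((q1 && !q4) || (!q4 == !q1)) && ((!q3 -> q2) -> !q1)))  //  T !q3.
  branch 1 (add F (((q3 == q3) -> q3) == (((q1 && !q4) || (!q4 == !q1)) && ((!q3 -> q2) -> !q1)))):
    F (((q3 == q3) -> q3) == (((q1 && !q4) || (!q4 == !q1)) && ((!q3 -> q2) -> !q1))): β-rule — branch into T ((q3 == q3) -> q3), F (((q1 && !q4) || (!q4 == !q1)) && ((!q3 -> q2) -> !q1))  //  F ((q3 == q3) -> q3), T (((q1 && !q4) || (!q4 == !q1)) && ((!q3 -> q2) -> !q1)).
      branch 1.1 (add T ((q3 == q3) -> q3), F (((q1 && !q4) || (!q4 == !q1)) && ((!q3 -> q2) -> !q1))):
        T ((q3 == q3) -> q3): β-rule — branch into F (q3 == q3)  //  T q3.
          branch 1.1.1 (add F (q3 == q3)):
            F (((q1 && !q4) || (!q4 == !q1)) && ((!q3 -> q2) -> !q1)): β-rule — branch into F ((q1 && !q4) || (!q4 == !q1))  //  F ((!q3 -> q2) -> !q1).
              branch 1.1.1.1 (add F ((q1 && !q4) || (!q4 == !q1))):
                F ((q1 && !q4) || (!q4 == !q1)): α-rule — add F (q1 && !q4), F (!q4 == !q1).
                F (q3 == q3): β-rule — branch into T q3, F q3  //  F q3, T q3.
                  branch 1.1.1.1.1 (add T q3, F q3):
                    × closes — contains both q3 and !q3.
                  branch 1.1.1.1.2 (add F q3, T q3):
                    × closes — contains both q3 and !q3.
              branch 1.1.1.2 (add F ((!q3 -> q2) -> !q1)):
                F ((!q3 -> q2) -> !q1): α-rule — add T (!q3 -> q2), F !q1.
                F (q3 == q3): β-rule — branch into T q3, F q3  //  F q3, T q3.
                  branch 1.1.1.2.1 (add T q3, F q3):
                    × closes — contains both q3 and !q3.
                  branch 1.1.1.2.2 (add F q3, T q3):
                    × closes — contains both q3 and !q3.
          branch 1.1.2 (add T q3):
            F (((q1 && !q4) || (!q4 == !q1)) && ((!q3 -> q2) -> !q1)): β-rule — branch into F ((q1 && !q4) || (!q4 == !q1))  //  F ((!q3 -> q2) -> !q1).
              branch 1.1.2.1 (add F ((q1 && !q4) || (!q4 == !q1))):
                F ((q1 && !q4) || (!q4 == !q1)): α-rule — add F (q1 && !q4), F (!q4 == !q1).
                F (q1 && !q4): β-rule — branch into F q1  //  F !q4.
                  branch 1.1.2.1.1 (add F q1):
                    F (!q4 == !q1): β-rule — branch into T !q4, F !q1  //  F !q4, T !q1.
                      branch 1.1.2.1.1.1 (add T !q4, F !q1):
                        × closes — contains both q1 and !q1.
                      branch 1.1.2.1.1.2 (add F !q4, T !q1):
                        ○ open, literals {q1=0, q3=1, q4=1}.
                  branch 1.1.2.1.2 (add F !q4):
                    F (!q4 == !q1): β-rule — branch into T !q4, F !q1  //  F !q4, T !q1.
                      branch 1.1.2.1.2.1 (add T !q4, F !q1):
                        × closes — contains both q4 and !q4.
                      branch 1.1.2.1.2.2 (add F !q4, T !q1):
                        ○ open, literals {q1=0, q3=1, q4=1}.
              branch 1.1.2.2 (add F ((!q3 -> q2) -> !q1)):
                F ((!q3 -> q2) -> !q1): α-rule — add T (!q3 -> q2), F !q1.
                T (!q3 -> q2): β-rule — branch into F !q3  //  T q2.
                  branch 1.1.2.2.1 (add F !q3):
                    ○ open, literals {q1=1, q3=1}.
                  branch 1.1.2.2.2 (add T q2):
                    ○ open, literals {q1=1, q2=1, q3=1}.
      branch 1.2 (add F ((q3 == q3) -> q3), T (((q1 && !q4) || (!q4 == !q1)) && ((!q3 -> q2) -> !q1))):
        F ((q3 == q3) -> q3): α-rule — add T (q3 == q3), F q3.
        T (((q1 && !q4) || (!q4 == !q1)) && ((!q3 -> q2) -> !q1)): α-rule — add T ((q1 && !q4) || (!q4 == !q1)), T ((!q3 -> q2) -> !q1).
        T (q3 == q3): β-rule — branch into T q3, T q3  //  F q3, F q3.
          branch 1.2.1 (add T q3, T q3):
            × closes — contains both q3 and !q3.
          branch 1.2.2 (add F q3, F q3):
            T ((q1 && !q4) || (!q4 == !q1)): β-rule — branch into T (q1 && !q4)  //  T (!q4 == !q1).
              branch 1.2.2.1 (add T (q1 && !q4)):
                T (q1 && !q4): α-rule — add T q1, T !q4.
                T ((!q3 -> q2) -> !q1): β-rule — branch into F (!q3 -> q2)  //  T !q1.
                  branch 1.2.2.1.1 (add F (!q3 -> q2)):
                    F (!q3 -> q2): α-rule — add T !q3, F q2.
                    ○ open, literals {q1=1, q2=0, q3=0, q4=0}.
                  branch 1.2.2.1.2 (add T !q1):
                    × closes — contains both q1 and !q1.
              branch 1.2.2.2 (add T (!q4 == !q1)):
                T ((!q3 -> q2) -> !q1): β-rule — branch into F (!q3 -> q2)  //  T !q1.
                  branch 1.2.2.2.1 (add F (!q3 -> q2)):
                    F (!q3 -> q2): α-rule — add T !q3, F q2.
                    T (!q4 == !q1): β-rule — branch into T !q4, T !q1  //  F !q4, F !q1.
                      branch 1.2.2.2.1.1 (add T !q4, T !q1):
                        ○ open, literals {q1=0, q2=0, q3=0, q4=0}.
                      branch 1.2.2.2.1.2 (add F !q4, F !q1):
                        ○ open, literals {q1=1, q2=0, q3=0, q4=1}.
                  branch 1.2.2.2.2 (add T !q1):
                    T (!q4 == !q1): β-rule — branch into T !q4, T !q1  //  F !q4, F !q1.
                      branch 1.2.2.2.2.1 (add T !q4, T !q1):
                        ○ open, literals {q1=0, q3=0, q4=0}.
                      branch 1.2.2.2.2.2 (add F !q4, F !q1):
                        × closes — contains both q1 and !q1.
  branch 2 (add T !q3):
    ○ open, literals {q3=0}.
9 branches closed, 9 open.
Each open branch fixes some atoms; the unmentioned ones are free. Counting distinct full assignments: branch {q1=0, q3=1, q4=1} (q2) contributes 2 new; branch {q1=0, q3=1, q4=1} (q2) contributes 0 new; branch {q1=1, q3=1} (q2, q4) contributes 4 new; branch {q1=1, q2=1, q3=1} (q4) contributes 0 new; branch {q1=1, q2=0, q3=0, q4=0} (none free) contributes 1 new; branch {q1=0, q2=0, q3=0, q4=0} (none free) contributes 1 new; branch {q1=1, q2=0, q3=0, q4=1} (none free) contributes 1 new; branch {q1=0, q3=0, q4=0} (q2) contributes 1 new; branch {q3=0} (q1, q2, q4) contributes 4 new. Total: 14.

14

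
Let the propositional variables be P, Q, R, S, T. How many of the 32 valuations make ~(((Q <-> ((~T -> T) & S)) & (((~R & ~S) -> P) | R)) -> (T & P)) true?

Initial set: {~(((Q <-> ((~T -> T) & S)) & (((~R & ~S) -> P) | R)) -> (T & P))}.
~(((Q <-> ((~T -> T) & S)) & (((~R & ~S) -> P) | R)) -> (T & P)): α-rule — add ((Q <-> ((~T -> T) & S)) & (((~R & ~S) -> P) | R)), ~(T & P).
((Q <-> ((~T -> T) & S)) & (((~R & ~S) -> P) | R)): α-rule — add (Q <-> ((~T -> T) & S)), (((~R & ~S) -> P) | R).
~(T & P): β-rule — branch into ~T  //  ~P.
  branch 1 (add ~T):
    (Q <-> ((~T -> T) & S)): β-rule — branch into Q, ((~T -> T) & S)  //  ~Q, ~((~T -> T) & S).
      branch 1.1 (add Q, ((~T -> T) & S)):
        ((~T -> T) & S): α-rule — add (~T -> T), S.
        (((~R & ~S) -> P) | R): β-rule — branch into ((~R & ~S) -> P)  //  R.
          branch 1.1.1 (add ((~R & ~S) -> P)):
            (~T -> T): β-rule — branch into ~~T  //  T.
              branch 1.1.1.1 (add ~~T):
                × closes — contains both T and ~T.
              branch 1.1.1.2 (add T):
                × closes — contains both T and ~T.
          branch 1.1.2 (add R):
            (~T -> T): β-rule — branch into ~~T  //  T.
              branch 1.1.2.1 (add ~~T):
                × closes — contains both T and ~T.
              branch 1.1.2.2 (add T):
                × closes — contains both T and ~T.
      branch 1.2 (add ~Q, ~((~T -> T) & S)):
        (((~R & ~S) -> P) | R): β-rule — branch into ((~R & ~S) -> P)  //  R.
          branch 1.2.1 (add ((~R & ~S) -> P)):
            ~((~T -> T) & S): β-rule — branch into ~(~T -> T)  //  ~S.
              branch 1.2.1.1 (add ~(~T -> T)):
                ~(~T -> T): α-rule — add ~T, ~T.
                ((~R & ~S) -> P): β-rule — branch into ~(~R & ~S)  //  P.
                  branch 1.2.1.1.1 (add ~(~R & ~S)):
                    ~(~R & ~S): β-rule — branch into ~~R  //  ~~S.
                      branch 1.2.1.1.1.1 (add ~~R):
                        ○ open, literals {Q=0, R=1, T=0}.
                      branch 1.2.1.1.1.2 (add ~~S):
                        ○ open, literals {Q=0, S=1, T=0}.
                  branch 1.2.1.1.2 (add P):
                    ○ open, literals {P=1, Q=0, T=0}.
              branch 1.2.1.2 (add ~S):
                ((~R & ~S) -> P): β-rule — branch into ~(~R & ~S)  //  P.
                  branch 1.2.1.2.1 (add ~(~R & ~S)):
                    ~(~R & ~S): β-rule — branch into ~~R  //  ~~S.
                      branch 1.2.1.2.1.1 (add ~~R):
                        ○ open, literals {Q=0, R=1, S=0, T=0}.
                      branch 1.2.1.2.1.2 (add ~~S):
                        × closes — contains both S and ~S.
                  branch 1.2.1.2.2 (add P):
                    ○ open, literals {P=1, Q=0, S=0, T=0}.
          branch 1.2.2 (add R):
            ~((~T -> T) & S): β-rule — branch into ~(~T -> T)  //  ~S.
              branch 1.2.2.1 (add ~(~T -> T)):
                ~(~T -> T): α-rule — add ~T, ~T.
                ○ open, literals {Q=0, R=1, T=0}.
              branch 1.2.2.2 (add ~S):
                ○ open, literals {Q=0, R=1, S=0, T=0}.
  branch 2 (add ~P):
    (Q <-> ((~T -> T) & S)): β-rule — branch into Q, ((~T -> T) & S)  //  ~Q, ~((~T -> T) & S).
      branch 2.1 (add Q, ((~T -> T) & S)):
        ((~T -> T) & S): α-rule — add (~T -> T), S.
        (((~R & ~S) -> P) | R): β-rule — branch into ((~R & ~S) -> P)  //  R.
          branch 2.1.1 (add ((~R & ~S) -> P)):
            (~T -> T): β-rule — branch into ~~T  //  T.
              branch 2.1.1.1 (add ~~T):
                ((~R & ~S) -> P): β-rule — branch into ~(~R & ~S)  //  P.
                  branch 2.1.1.1.1 (add ~(~R & ~S)):
                    ~(~R & ~S): β-rule — branch into ~~R  //  ~~S.
                      branch 2.1.1.1.1.1 (add ~~R):
                        ○ open, literals {P=0, Q=1, R=1, S=1, T=1}.
                      branch 2.1.1.1.1.2 (add ~~S):
                        ○ open, literals {P=0, Q=1, S=1, T=1}.
                  branch 2.1.1.1.2 (add P):
                    × closes — contains both P and ~P.
              branch 2.1.1.2 (add T):
                ((~R & ~S) -> P): β-rule — branch into ~(~R & ~S)  //  P.
                  branch 2.1.1.2.1 (add ~(~R & ~S)):
                    ~(~R & ~S): β-rule — branch into ~~R  //  ~~S.
                      branch 2.1.1.2.1.1 (add ~~R):
                        ○ open, literals {P=0, Q=1, R=1, S=1, T=1}.
                      branch 2.1.1.2.1.2 (add ~~S):
                        ○ open, literals {P=0, Q=1, S=1, T=1}.
                  branch 2.1.1.2.2 (add P):
                    × closes — contains both P and ~P.
          branch 2.1.2 (add R):
            (~T -> T): β-rule — branch into ~~T  //  T.
              branch 2.1.2.1 (add ~~T):
                ○ open, literals {P=0, Q=1, R=1, S=1, T=1}.
              branch 2.1.2.2 (add T):
                ○ open, literals {P=0, Q=1, R=1, S=1, T=1}.
      branch 2.2 (add ~Q, ~((~T -> T) & S)):
        (((~R & ~S) -> P) | R): β-rule — branch into ((~R & ~S) -> P)  //  R.
          branch 2.2.1 (add ((~R & ~S) -> P)):
            ~((~T -> T) & S): β-rule — branch into ~(~T -> T)  //  ~S.
              branch 2.2.1.1 (add ~(~T -> T)):
                ~(~T -> T): α-rule — add ~T, ~T.
                ((~R & ~S) -> P): β-rule — branch into ~(~R & ~S)  //  P.
                  branch 2.2.1.1.1 (add ~(~R & ~S)):
                    ~(~R & ~S): β-rule — branch into ~~R  //  ~~S.
                      branch 2.2.1.1.1.1 (add ~~R):
                        ○ open, literals {P=0, Q=0, R=1, T=0}.
                      branch 2.2.1.1.1.2 (add ~~S):
                        ○ open, literals {P=0, Q=0, S=1, T=0}.
                  branch 2.2.1.1.2 (add P):
                    × closes — contains both P and ~P.
              branch 2.2.1.2 (add ~S):
                ((~R & ~S) -> P): β-rule — branch into ~(~R & ~S)  //  P.
                  branch 2.2.1.2.1 (add ~(~R & ~S)):
                    ~(~R & ~S): β-rule — branch into ~~R  //  ~~S.
                      branch 2.2.1.2.1.1 (add ~~R):
                        ○ open, literals {P=0, Q=0, R=1, S=0}.
                      branch 2.2.1.2.1.2 (add ~~S):
                        × closes — contains both S and ~S.
                  branch 2.2.1.2.2 (add P):
                    × closes — contains both P and ~P.
          branch 2.2.2 (add R):
            ~((~T -> T) & S): β-rule — branch into ~(~T -> T)  //  ~S.
              branch 2.2.2.1 (add ~(~T -> T)):
                ~(~T -> T): α-rule — add ~T, ~T.
                ○ open, literals {P=0, Q=0, R=1, T=0}.
              branch 2.2.2.2 (add ~S):
                ○ open, literals {P=0, Q=0, R=1, S=0}.
10 branches closed, 18 open.
Each open branch fixes some atoms; the unmentioned ones are free. Counting distinct full assignments: branch {Q=0, R=1, T=0} (P, S) contributes 4 new; branch {Q=0, S=1, T=0} (P, R) contributes 2 new; branch {P=1, Q=0, T=0} (R, S) contributes 1 new; branch {Q=0, R=1, S=0, T=0} (P) contributes 0 new; branch {P=1, Q=0, S=0, T=0} (R) contributes 0 new; branch {Q=0, R=1, T=0} (P, S) contributes 0 new; branch {Q=0, R=1, S=0, T=0} (P) contributes 0 new; branch {P=0, Q=1, R=1, S=1, T=1} (none free) contributes 1 new; branch {P=0, Q=1, S=1, T=1} (R) contributes 1 new; branch {P=0, Q=1, R=1, S=1, T=1} (none free) contributes 0 new; branch {P=0, Q=1, S=1, T=1} (R) contributes 0 new; branch {P=0, Q=1, R=1, S=1, T=1} (none free) contributes 0 new; branch {P=0, Q=1, R=1, S=1, T=1} (none free) contributes 0 new; branch {P=0, Q=0, R=1, T=0} (S) contributes 0 new; branch {P=0, Q=0, S=1, T=0} (R) contributes 0 new; branch {P=0, Q=0, R=1, S=0} (T) contributes 1 new; branch {P=0, Q=0, R=1, T=0} (S) contributes 0 new; branch {P=0, Q=0, R=1, S=0} (T) contributes 0 new. Total: 10.

10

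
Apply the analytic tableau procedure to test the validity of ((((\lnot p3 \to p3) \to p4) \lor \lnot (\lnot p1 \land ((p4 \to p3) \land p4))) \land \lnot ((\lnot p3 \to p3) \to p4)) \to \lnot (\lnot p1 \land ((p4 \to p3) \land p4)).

Assume the negation and expand:
Initial set: {\lnot (((((\lnot p3 \to p3) \to p4) \lor \lnot (\lnot p1 \land ((p4 \to p3) \land p4))) \land \lnot ((\lnot p3 \to p3) \to p4)) \to \lnot (\lnot p1 \land ((p4 \to p3) \land p4)))}.
\lnot (((((\lnot p3 \to p3) \to p4) \lor \lnot (\lnot p1 \land ((p4 \to p3) \land p4))) \land \lnot ((\lnot p3 \to p3) \to p4)) \to \lnot (\lnot p1 \land ((p4 \to p3) \land p4))): α-rule — add ((((\lnot p3 \to p3) \to p4) \lor \lnot (\lnot p1 \land ((p4 \to p3) \land p4))) \land \lnot ((\lnot p3 \to p3) \to p4)), \lnot \lnot (\lnot p1 \land ((p4 \to p3) \land p4)).
((((\lnot p3 \to p3) \to p4) \lor \lnot (\lnot p1 \land ((p4 \to p3) \land p4))) \land \lnot ((\lnot p3 \to p3) \to p4)): α-rule — add (((\lnot p3 \to p3) \to p4) \lor \lnot (\lnot p1 \land ((p4 \to p3) \land p4))), \lnot ((\lnot p3 \to p3) \to p4).
\lnot \lnot (\lnot p1 \land ((p4 \to p3) \land p4)): α-rule — add \lnot p1, ((p4 \to p3) \land p4).
\lnot ((\lnot p3 \to p3) \to p4): α-rule — add (\lnot p3 \to p3), \lnot p4.
((p4 \to p3) \land p4): α-rule — add (p4 \to p3), p4.
× closes — contains both p4 and \lnot p4.
All 1 branch closes.
Every branch closed, so the negation is unsatisfiable and the formula is valid.

Valid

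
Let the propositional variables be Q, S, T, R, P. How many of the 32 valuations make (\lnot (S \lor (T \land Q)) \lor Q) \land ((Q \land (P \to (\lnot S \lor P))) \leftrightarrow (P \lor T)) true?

14

Initial set: {((\lnot (S \lor (T \land Q)) \lor Q) \land ((Q \land (P \to (\lnot S \lor P))) \leftrightarrow (P \lor T)))}.
((\lnot (S \lor (T \land Q)) \lor Q) \land ((Q \land (P \to (\lnot S \lor P))) \leftrightarrow (P \lor T))): α-rule — add (\lnot (S \lor (T \land Q)) \lor Q), ((Q \land (P \to (\lnot S \lor P))) \leftrightarrow (P \lor T)).
(\lnot (S \lor (T \land Q)) \lor Q): β-rule — branch into \lnot (S \lor (T \land Q))  //  Q.
  branch 1 (add \lnot (S \lor (T \land Q))):
    \lnot (S \lor (T \land Q)): α-rule — add \lnot S, \lnot (T \land Q).
    ((Q \land (P \to (\lnot S \lor P))) \leftrightarrow (P \lor T)): β-rule — branch into (Q \land (P \to (\lnot S \lor P))), (P \lor T)  //  \lnot (Q \land (P \to (\lnot S \lor P))), \lnot (P \lor T).
      branch 1.1 (add (Q \land (P \to (\lnot S \lor P))), (P \lor T)):
        (Q \land (P \to (\lnot S \lor P))): α-rule — add Q, (P \to (\lnot S \lor P)).
        \lnot (T \land Q): β-rule — branch into \lnot T  //  \lnot Q.
          branch 1.1.1 (add \lnot T):
            (P \lor T): β-rule — branch into P  //  T.
              branch 1.1.1.1 (add P):
                (P \to (\lnot S \lor P)): β-rule — branch into \lnot P  //  (\lnot S \lor P).
                  branch 1.1.1.1.1 (add \lnot P):
                    × closes — contains both P and \lnot P.
                  branch 1.1.1.1.2 (add (\lnot S \lor P)):
                    (\lnot S \lor P): β-rule — branch into \lnot S  //  P.
                      branch 1.1.1.1.2.1 (add \lnot S):
                        ○ open, literals {P=true, Q=true, S=false, T=false}.
                      branch 1.1.1.1.2.2 (add P):
                        ○ open, literals {P=true, Q=true, S=false, T=false}.
              branch 1.1.1.2 (add T):
                × closes — contains both T and \lnot T.
          branch 1.1.2 (add \lnot Q):
            × closes — contains both Q and \lnot Q.
      branch 1.2 (add \lnot (Q \land (P \to (\lnot S \lor P))), \lnot (P \lor T)):
        \lnot (P \lor T): α-rule — add \lnot P, \lnot T.
        \lnot (T \land Q): β-rule — branch into \lnot T  //  \lnot Q.
          branch 1.2.1 (add \lnot T):
            \lnot (Q \land (P \to (\lnot S \lor P))): β-rule — branch into \lnot Q  //  \lnot (P \to (\lnot S \lor P)).
              branch 1.2.1.1 (add \lnot Q):
                ○ open, literals {P=false, Q=false, S=false, T=false}.
              branch 1.2.1.2 (add \lnot (P \to (\lnot S \lor P))):
                \lnot (P \to (\lnot S \lor P)): α-rule — add P, \lnot (\lnot S \lor P).
                × closes — contains both P and \lnot P.
          branch 1.2.2 (add \lnot Q):
            \lnot (Q \land (P \to (\lnot S \lor P))): β-rule — branch into \lnot Q  //  \lnot (P \to (\lnot S \lor P)).
              branch 1.2.2.1 (add \lnot Q):
                ○ open, literals {P=false, Q=false, S=false, T=false}.
              branch 1.2.2.2 (add \lnot (P \to (\lnot S \lor P))):
                \lnot (P \to (\lnot S \lor P)): α-rule — add P, \lnot (\lnot S \lor P).
                × closes — contains both P and \lnot P.
  branch 2 (add Q):
    ((Q \land (P \to (\lnot S \lor P))) \leftrightarrow (P \lor T)): β-rule — branch into (Q \land (P \to (\lnot S \lor P))), (P \lor T)  //  \lnot (Q \land (P \to (\lnot S \lor P))), \lnot (P \lor T).
      branch 2.1 (add (Q \land (P \to (\lnot S \lor P))), (P \lor T)):
        (Q \land (P \to (\lnot S \lor P))): α-rule — add Q, (P \to (\lnot S \lor P)).
        (P \lor T): β-rule — branch into P  //  T.
          branch 2.1.1 (add P):
            (P \to (\lnot S \lor P)): β-rule — branch into \lnot P  //  (\lnot S \lor P).
              branch 2.1.1.1 (add \lnot P):
                × closes — contains both P and \lnot P.
              branch 2.1.1.2 (add (\lnot S \lor P)):
                (\lnot S \lor P): β-rule — branch into \lnot S  //  P.
                  branch 2.1.1.2.1 (add \lnot S):
                    ○ open, literals {P=true, Q=true, S=false}.
                  branch 2.1.1.2.2 (add P):
                    ○ open, literals {P=true, Q=true}.
          branch 2.1.2 (add T):
            (P \to (\lnot S \lor P)): β-rule — branch into \lnot P  //  (\lnot S \lor P).
              branch 2.1.2.1 (add \lnot P):
                ○ open, literals {P=false, Q=true, T=true}.
              branch 2.1.2.2 (add (\lnot S \lor P)):
                (\lnot S \lor P): β-rule — branch into \lnot S  //  P.
                  branch 2.1.2.2.1 (add \lnot S):
                    ○ open, literals {Q=true, S=false, T=true}.
                  branch 2.1.2.2.2 (add P):
                    ○ open, literals {P=true, Q=true, T=true}.
      branch 2.2 (add \lnot (Q \land (P \to (\lnot S \lor P))), \lnot (P \lor T)):
        \lnot (P \lor T): α-rule — add \lnot P, \lnot T.
        \lnot (Q \land (P \to (\lnot S \lor P))): β-rule — branch into \lnot Q  //  \lnot (P \to (\lnot S \lor P)).
          branch 2.2.1 (add \lnot Q):
            × closes — contains both Q and \lnot Q.
          branch 2.2.2 (add \lnot (P \to (\lnot S \lor P))):
            \lnot (P \to (\lnot S \lor P)): α-rule — add P, \lnot (\lnot S \lor P).
            × closes — contains both P and \lnot P.
8 branches closed, 9 open.
Each open branch fixes some atoms; the unmentioned ones are free. Counting distinct full assignments: branch {P=true, Q=true, S=false, T=false} (R) contributes 2 new; branch {P=true, Q=true, S=false, T=false} (R) contributes 0 new; branch {P=false, Q=false, S=false, T=false} (R) contributes 2 new; branch {P=false, Q=false, S=false, T=false} (R) contributes 0 new; branch {P=true, Q=true, S=false} (T, R) contributes 2 new; branch {P=true, Q=true} (S, T, R) contributes 4 new; branch {P=false, Q=true, T=true} (S, R) contributes 4 new; branch {Q=true, S=false, T=true} (R, P) contributes 0 new; branch {P=true, Q=true, T=true} (S, R) contributes 0 new. Total: 14.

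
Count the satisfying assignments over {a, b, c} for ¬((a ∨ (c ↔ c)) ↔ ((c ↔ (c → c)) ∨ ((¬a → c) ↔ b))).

2

Initial set: {T ¬((a ∨ (c ↔ c)) ↔ ((c ↔ (c → c)) ∨ ((¬a → c) ↔ b)))}.
T ¬((a ∨ (c ↔ c)) ↔ ((c ↔ (c → c)) ∨ ((¬a → c) ↔ b))): β-rule — branch into T (a ∨ (c ↔ c)), F ((c ↔ (c → c)) ∨ ((¬a → c) ↔ b))  //  F (a ∨ (c ↔ c)), T ((c ↔ (c → c)) ∨ ((¬a → c) ↔ b)).
  branch 1 (add T (a ∨ (c ↔ c)), F ((c ↔ (c → c)) ∨ ((¬a → c) ↔ b))):
    F ((c ↔ (c → c)) ∨ ((¬a → c) ↔ b)): α-rule — add F (c ↔ (c → c)), F ((¬a → c) ↔ b).
    T (a ∨ (c ↔ c)): β-rule — branch into T a  //  T (c ↔ c).
      branch 1.1 (add T a):
        F (c ↔ (c → c)): β-rule — branch into T c, F (c → c)  //  F c, T (c → c).
          branch 1.1.1 (add T c, F (c → c)):
            F (c → c): α-rule — add T c, F c.
            × closes — contains both c and ¬c.
          branch 1.1.2 (add F c, T (c → c)):
            F ((¬a → c) ↔ b): β-rule — branch into T (¬a → c), F b  //  F (¬a → c), T b.
              branch 1.1.2.1 (add T (¬a → c), F b):
                T (c → c): β-rule — branch into F c  //  T c.
                  branch 1.1.2.1.1 (add F c):
                    T (¬a → c): β-rule — branch into F ¬a  //  T c.
                      branch 1.1.2.1.1.1 (add F ¬a):
                        ○ open, literals {a=T, b=F, c=F}.
                      branch 1.1.2.1.1.2 (add T c):
                        × closes — contains both c and ¬c.
                  branch 1.1.2.1.2 (add T c):
                    × closes — contains both c and ¬c.
              branch 1.1.2.2 (add F (¬a → c), T b):
                F (¬a → c): α-rule — add T ¬a, F c.
                × closes — contains both a and ¬a.
      branch 1.2 (add T (c ↔ c)):
        F (c ↔ (c → c)): β-rule — branch into T c, F (c → c)  //  F c, T (c → c).
          branch 1.2.1 (add T c, F (c → c)):
            F (c → c): α-rule — add T c, F c.
            × closes — contains both c and ¬c.
          branch 1.2.2 (add F c, T (c → c)):
            F ((¬a → c) ↔ b): β-rule — branch into T (¬a → c), F b  //  F (¬a → c), T b.
              branch 1.2.2.1 (add T (¬a → c), F b):
                T (c ↔ c): β-rule — branch into T c, T c  //  F c, F c.
                  branch 1.2.2.1.1 (add T c, T c):
                    × closes — contains both c and ¬c.
                  branch 1.2.2.1.2 (add F c, F c):
                    T (c → c): β-rule — branch into F c  //  T c.
                      branch 1.2.2.1.2.1 (add F c):
                        T (¬a → c): β-rule — branch into F ¬a  //  T c.
                          branch 1.2.2.1.2.1.1 (add F ¬a):
                            ○ open, literals {a=T, b=F, c=F}.
                          branch 1.2.2.1.2.1.2 (add T c):
                            × closes — contains both c and ¬c.
                      branch 1.2.2.1.2.2 (add T c):
                        × closes — contains both c and ¬c.
              branch 1.2.2.2 (add F (¬a → c), T b):
                F (¬a → c): α-rule — add T ¬a, F c.
                T (c ↔ c): β-rule — branch into T c, T c  //  F c, F c.
                  branch 1.2.2.2.1 (add T c, T c):
                    × closes — contains both c and ¬c.
                  branch 1.2.2.2.2 (add F c, F c):
                    T (c → c): β-rule — branch into F c  //  T c.
                      branch 1.2.2.2.2.1 (add F c):
                        ○ open, literals {a=F, b=T, c=F}.
                      branch 1.2.2.2.2.2 (add T c):
                        × closes — contains both c and ¬c.
  branch 2 (add F (a ∨ (c ↔ c)), T ((c ↔ (c → c)) ∨ ((¬a → c) ↔ b))):
    F (a ∨ (c ↔ c)): α-rule — add F a, F (c ↔ c).
    T ((c ↔ (c → c)) ∨ ((¬a → c) ↔ b)): β-rule — branch into T (c ↔ (c → c))  //  T ((¬a → c) ↔ b).
      branch 2.1 (add T (c ↔ (c → c))):
        F (c ↔ c): β-rule — branch into T c, F c  //  F c, T c.
          branch 2.1.1 (add T c, F c):
            × closes — contains both c and ¬c.
          branch 2.1.2 (add F c, T c):
            × closes — contains both c and ¬c.
      branch 2.2 (add T ((¬a → c) ↔ b)):
        F (c ↔ c): β-rule — branch into T c, F c  //  F c, T c.
          branch 2.2.1 (add T c, F c):
            × closes — contains both c and ¬c.
          branch 2.2.2 (add F c, T c):
            × closes — contains both c and ¬c.
14 branches closed, 3 open.
Each open branch fixes some atoms; the unmentioned ones are free. Counting distinct full assignments: branch {a=T, b=F, c=F} (none free) contributes 1 new; branch {a=T, b=F, c=F} (none free) contributes 0 new; branch {a=F, b=T, c=F} (none free) contributes 1 new. Total: 2.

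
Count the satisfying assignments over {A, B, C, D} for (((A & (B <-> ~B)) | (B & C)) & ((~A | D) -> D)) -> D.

15

Initial set: {((((A & (B <-> ~B)) | (B & C)) & ((~A | D) -> D)) -> D)}.
((((A & (B <-> ~B)) | (B & C)) & ((~A | D) -> D)) -> D): β-rule — branch into ~(((A & (B <-> ~B)) | (B & C)) & ((~A | D) -> D))  //  D.
  branch 1 (add ~(((A & (B <-> ~B)) | (B & C)) & ((~A | D) -> D))):
    ~(((A & (B <-> ~B)) | (B & C)) & ((~A | D) -> D)): β-rule — branch into ~((A & (B <-> ~B)) | (B & C))  //  ~((~A | D) -> D).
      branch 1.1 (add ~((A & (B <-> ~B)) | (B & C))):
        ~((A & (B <-> ~B)) | (B & C)): α-rule — add ~(A & (B <-> ~B)), ~(B & C).
        ~(A & (B <-> ~B)): β-rule — branch into ~A  //  ~(B <-> ~B).
          branch 1.1.1 (add ~A):
            ~(B & C): β-rule — branch into ~B  //  ~C.
              branch 1.1.1.1 (add ~B):
                ○ open, literals {A=F, B=F}.
              branch 1.1.1.2 (add ~C):
                ○ open, literals {A=F, C=F}.
          branch 1.1.2 (add ~(B <-> ~B)):
            ~(B & C): β-rule — branch into ~B  //  ~C.
              branch 1.1.2.1 (add ~B):
                ~(B <-> ~B): β-rule — branch into B, ~~B  //  ~B, ~B.
                  branch 1.1.2.1.1 (add B, ~~B):
                    × closes — contains both B and ~B.
                  branch 1.1.2.1.2 (add ~B, ~B):
                    ○ open, literals {B=F}.
              branch 1.1.2.2 (add ~C):
                ~(B <-> ~B): β-rule — branch into B, ~~B  //  ~B, ~B.
                  branch 1.1.2.2.1 (add B, ~~B):
                    ○ open, literals {B=T, C=F}.
                  branch 1.1.2.2.2 (add ~B, ~B):
                    ○ open, literals {B=F, C=F}.
      branch 1.2 (add ~((~A | D) -> D)):
        ~((~A | D) -> D): α-rule — add (~A | D), ~D.
        (~A | D): β-rule — branch into ~A  //  D.
          branch 1.2.1 (add ~A):
            ○ open, literals {A=F, D=F}.
          branch 1.2.2 (add D):
            × closes — contains both D and ~D.
  branch 2 (add D):
    ○ open, literals {D=T}.
2 branches closed, 7 open.
Each open branch fixes some atoms; the unmentioned ones are free. Counting distinct full assignments: branch {A=F, B=F} (C, D) contributes 4 new; branch {A=F, C=F} (B, D) contributes 2 new; branch {B=F} (A, C, D) contributes 4 new; branch {B=T, C=F} (A, D) contributes 2 new; branch {B=F, C=F} (A, D) contributes 0 new; branch {A=F, D=F} (B, C) contributes 1 new; branch {D=T} (A, B, C) contributes 2 new. Total: 15.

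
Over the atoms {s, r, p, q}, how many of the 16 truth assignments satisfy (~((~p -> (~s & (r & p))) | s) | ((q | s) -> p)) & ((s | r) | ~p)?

10

Initial set: {((~((~p -> (~s & (r & p))) | s) | ((q | s) -> p)) & ((s | r) | ~p))}.
((~((~p -> (~s & (r & p))) | s) | ((q | s) -> p)) & ((s | r) | ~p)): α-rule — add (~((~p -> (~s & (r & p))) | s) | ((q | s) -> p)), ((s | r) | ~p).
(~((~p -> (~s & (r & p))) | s) | ((q | s) -> p)): β-rule — branch into ~((~p -> (~s & (r & p))) | s)  //  ((q | s) -> p).
  branch 1 (add ~((~p -> (~s & (r & p))) | s)):
    ~((~p -> (~s & (r & p))) | s): α-rule — add ~(~p -> (~s & (r & p))), ~s.
    ~(~p -> (~s & (r & p))): α-rule — add ~p, ~(~s & (r & p)).
    ((s | r) | ~p): β-rule — branch into (s | r)  //  ~p.
      branch 1.1 (add (s | r)):
        ~(~s & (r & p)): β-rule — branch into ~~s  //  ~(r & p).
          branch 1.1.1 (add ~~s):
            × closes — contains both s and ~s.
          branch 1.1.2 (add ~(r & p)):
            (s | r): β-rule — branch into s  //  r.
              branch 1.1.2.1 (add s):
                × closes — contains both s and ~s.
              branch 1.1.2.2 (add r):
                ~(r & p): β-rule — branch into ~r  //  ~p.
                  branch 1.1.2.2.1 (add ~r):
                    × closes — contains both r and ~r.
                  branch 1.1.2.2.2 (add ~p):
                    ○ open, literals {p=F, r=T, s=F}.
      branch 1.2 (add ~p):
        ~(~s & (r & p)): β-rule — branch into ~~s  //  ~(r & p).
          branch 1.2.1 (add ~~s):
            × closes — contains both s and ~s.
          branch 1.2.2 (add ~(r & p)):
            ~(r & p): β-rule — branch into ~r  //  ~p.
              branch 1.2.2.1 (add ~r):
                ○ open, literals {p=F, r=F, s=F}.
              branch 1.2.2.2 (add ~p):
                ○ open, literals {p=F, s=F}.
  branch 2 (add ((q | s) -> p)):
    ((s | r) | ~p): β-rule — branch into (s | r)  //  ~p.
      branch 2.1 (add (s | r)):
        ((q | s) -> p): β-rule — branch into ~(q | s)  //  p.
          branch 2.1.1 (add ~(q | s)):
            ~(q | s): α-rule — add ~q, ~s.
            (s | r): β-rule — branch into s  //  r.
              branch 2.1.1.1 (add s):
                × closes — contains both s and ~s.
              branch 2.1.1.2 (add r):
                ○ open, literals {q=F, r=T, s=F}.
          branch 2.1.2 (add p):
            (s | r): β-rule — branch into s  //  r.
              branch 2.1.2.1 (add s):
                ○ open, literals {p=T, s=T}.
              branch 2.1.2.2 (add r):
                ○ open, literals {p=T, r=T}.
      branch 2.2 (add ~p):
        ((q | s) -> p): β-rule — branch into ~(q | s)  //  p.
          branch 2.2.1 (add ~(q | s)):
            ~(q | s): α-rule — add ~q, ~s.
            ○ open, literals {p=F, q=F, s=F}.
          branch 2.2.2 (add p):
            × closes — contains both p and ~p.
6 branches closed, 7 open.
Each open branch fixes some atoms; the unmentioned ones are free. Counting distinct full assignments: branch {p=F, r=T, s=F} (q) contributes 2 new; branch {p=F, r=F, s=F} (q) contributes 2 new; branch {p=F, s=F} (r, q) contributes 0 new; branch {q=F, r=T, s=F} (p) contributes 1 new; branch {p=T, s=T} (r, q) contributes 4 new; branch {p=T, r=T} (s, q) contributes 1 new; branch {p=F, q=F, s=F} (r) contributes 0 new. Total: 10.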